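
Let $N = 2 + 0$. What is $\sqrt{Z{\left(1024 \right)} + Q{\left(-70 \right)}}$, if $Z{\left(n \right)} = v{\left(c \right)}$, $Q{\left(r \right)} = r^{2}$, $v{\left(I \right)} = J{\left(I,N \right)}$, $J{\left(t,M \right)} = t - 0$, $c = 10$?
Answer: $\sqrt{4910} \approx 70.071$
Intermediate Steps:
$N = 2$
$J{\left(t,M \right)} = t$ ($J{\left(t,M \right)} = t + 0 = t$)
$v{\left(I \right)} = I$
$Z{\left(n \right)} = 10$
$\sqrt{Z{\left(1024 \right)} + Q{\left(-70 \right)}} = \sqrt{10 + \left(-70\right)^{2}} = \sqrt{10 + 4900} = \sqrt{4910}$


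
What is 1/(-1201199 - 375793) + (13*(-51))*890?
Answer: -930535669441/1576992 ≈ -5.9007e+5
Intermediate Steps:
1/(-1201199 - 375793) + (13*(-51))*890 = 1/(-1576992) - 663*890 = -1/1576992 - 590070 = -930535669441/1576992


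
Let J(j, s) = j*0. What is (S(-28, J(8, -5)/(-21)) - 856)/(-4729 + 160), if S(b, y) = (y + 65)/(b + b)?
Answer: 48001/255864 ≈ 0.18760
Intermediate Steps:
J(j, s) = 0
S(b, y) = (65 + y)/(2*b) (S(b, y) = (65 + y)/((2*b)) = (65 + y)*(1/(2*b)) = (65 + y)/(2*b))
(S(-28, J(8, -5)/(-21)) - 856)/(-4729 + 160) = ((½)*(65 + 0/(-21))/(-28) - 856)/(-4729 + 160) = ((½)*(-1/28)*(65 + 0*(-1/21)) - 856)/(-4569) = ((½)*(-1/28)*(65 + 0) - 856)*(-1/4569) = ((½)*(-1/28)*65 - 856)*(-1/4569) = (-65/56 - 856)*(-1/4569) = -48001/56*(-1/4569) = 48001/255864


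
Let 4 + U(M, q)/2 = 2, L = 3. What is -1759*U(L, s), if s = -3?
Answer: 7036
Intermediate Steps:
U(M, q) = -4 (U(M, q) = -8 + 2*2 = -8 + 4 = -4)
-1759*U(L, s) = -1759*(-4) = 7036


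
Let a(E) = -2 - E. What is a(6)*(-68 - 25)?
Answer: 744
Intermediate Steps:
a(6)*(-68 - 25) = (-2 - 1*6)*(-68 - 25) = (-2 - 6)*(-93) = -8*(-93) = 744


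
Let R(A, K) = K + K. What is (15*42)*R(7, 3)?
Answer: 3780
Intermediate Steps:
R(A, K) = 2*K
(15*42)*R(7, 3) = (15*42)*(2*3) = 630*6 = 3780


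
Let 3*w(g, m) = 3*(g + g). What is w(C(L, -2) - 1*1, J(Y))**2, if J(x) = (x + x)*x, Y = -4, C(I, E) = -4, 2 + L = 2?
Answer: 100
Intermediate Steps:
L = 0 (L = -2 + 2 = 0)
J(x) = 2*x**2 (J(x) = (2*x)*x = 2*x**2)
w(g, m) = 2*g (w(g, m) = (3*(g + g))/3 = (3*(2*g))/3 = (6*g)/3 = 2*g)
w(C(L, -2) - 1*1, J(Y))**2 = (2*(-4 - 1*1))**2 = (2*(-4 - 1))**2 = (2*(-5))**2 = (-10)**2 = 100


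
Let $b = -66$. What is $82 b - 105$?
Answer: $-5517$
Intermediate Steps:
$82 b - 105 = 82 \left(-66\right) - 105 = -5412 - 105 = -5517$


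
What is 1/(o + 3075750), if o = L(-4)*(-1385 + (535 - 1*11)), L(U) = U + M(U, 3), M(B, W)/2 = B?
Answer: 1/3086082 ≈ 3.2404e-7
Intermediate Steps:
M(B, W) = 2*B
L(U) = 3*U (L(U) = U + 2*U = 3*U)
o = 10332 (o = (3*(-4))*(-1385 + (535 - 1*11)) = -12*(-1385 + (535 - 11)) = -12*(-1385 + 524) = -12*(-861) = 10332)
1/(o + 3075750) = 1/(10332 + 3075750) = 1/3086082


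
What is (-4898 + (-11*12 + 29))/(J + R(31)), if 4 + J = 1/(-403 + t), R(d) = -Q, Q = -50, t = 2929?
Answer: -12632526/116197 ≈ -108.72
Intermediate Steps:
R(d) = 50 (R(d) = -1*(-50) = 50)
J = -10103/2526 (J = -4 + 1/(-403 + 2929) = -4 + 1/2526 = -10103/2526 ≈ -3.9996)
(-4898 + (-11*12 + 29))/(J + R(31)) = (-4898 + (-11*12 + 29))/(-10103/2526 + 50) = (-4898 + (-132 + 29))/(116197/2526) = (-4898 - 103)*(2526/116197) = -5001*2526/116197 = -12632526/116197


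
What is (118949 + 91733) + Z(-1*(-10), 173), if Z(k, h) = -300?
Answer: 210382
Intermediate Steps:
(118949 + 91733) + Z(-1*(-10), 173) = (118949 + 91733) - 300 = 210682 - 300 = 210382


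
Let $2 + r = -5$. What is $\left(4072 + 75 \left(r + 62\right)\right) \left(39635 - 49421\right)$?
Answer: $-80215842$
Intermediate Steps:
$r = -7$ ($r = -2 - 5 = -7$)
$\left(4072 + 75 \left(r + 62\right)\right) \left(39635 - 49421\right) = \left(4072 + 75 \left(-7 + 62\right)\right) \left(39635 - 49421\right) = \left(4072 + 75 \cdot 55\right) \left(-9786\right) = \left(4072 + 4125\right) \left(-9786\right) = 8197 \left(-9786\right) = -80215842$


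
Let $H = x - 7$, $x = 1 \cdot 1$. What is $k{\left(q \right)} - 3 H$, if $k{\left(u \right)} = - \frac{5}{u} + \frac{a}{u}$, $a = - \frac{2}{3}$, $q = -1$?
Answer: $\frac{71}{3} \approx 23.667$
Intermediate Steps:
$a = - \frac{2}{3}$ ($a = \left(-2\right) \frac{1}{3} = - \frac{2}{3} \approx -0.66667$)
$x = 1$
$k{\left(u \right)} = - \frac{17}{3 u}$ ($k{\left(u \right)} = - \frac{5}{u} - \frac{2}{3 u} = - \frac{17}{3 u}$)
$H = -6$ ($H = 1 - 7 = -6$)
$k{\left(q \right)} - 3 H = - \frac{17}{3 \left(-1\right)} - -18 = \left(- \frac{17}{3}\right) \left(-1\right) + 18 = \frac{17}{3} + 18 = \frac{71}{3}$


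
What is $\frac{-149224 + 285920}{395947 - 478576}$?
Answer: $- \frac{136696}{82629} \approx -1.6543$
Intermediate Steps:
$\frac{-149224 + 285920}{395947 - 478576} = \frac{136696}{-82629} = 136696 \left(- \frac{1}{82629}\right) = - \frac{136696}{82629}$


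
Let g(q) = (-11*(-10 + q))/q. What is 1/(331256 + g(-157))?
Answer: 157/52005355 ≈ 3.0189e-6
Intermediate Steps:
g(q) = (110 - 11*q)/q
1/(331256 + g(-157)) = 1/(331256 + (-11 + 110/(-157))) = 1/(331256 + (-11 + 110*(-1/157))) = 1/(331256 + (-11 - 110/157)) = 1/(331256 - 1837/157) = 1/(52005355/157) = 157/52005355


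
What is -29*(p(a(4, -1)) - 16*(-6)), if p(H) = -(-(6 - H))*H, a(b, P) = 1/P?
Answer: -2581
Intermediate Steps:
p(H) = -H*(-6 + H) (p(H) = -(-6 + H)*H = -H*(-6 + H))
-29*(p(a(4, -1)) - 16*(-6)) = -29*((6 - 1/(-1))/(-1) - 16*(-6)) = -29*(-(6 - 1*(-1)) + 96) = -29*(-(6 + 1) + 96) = -29*(-1*7 + 96) = -29*(-7 + 96) = -29*89 = -2581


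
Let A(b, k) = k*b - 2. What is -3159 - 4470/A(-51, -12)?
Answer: -193146/61 ≈ -3166.3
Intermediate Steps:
A(b, k) = -2 + b*k (A(b, k) = b*k - 2 = -2 + b*k)
-3159 - 4470/A(-51, -12) = -3159 - 4470/(-2 - 51*(-12)) = -3159 - 4470/(-2 + 612) = -3159 - 4470/610 = -3159 - 1*447/61 = -3159 - 447/61 = -193146/61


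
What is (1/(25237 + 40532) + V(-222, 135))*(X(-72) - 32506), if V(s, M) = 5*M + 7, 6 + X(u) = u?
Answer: -1461537692056/65769 ≈ -2.2222e+7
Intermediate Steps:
X(u) = -6 + u
V(s, M) = 7 + 5*M
(1/(25237 + 40532) + V(-222, 135))*(X(-72) - 32506) = (1/(25237 + 40532) + (7 + 5*135))*((-6 - 72) - 32506) = (1/65769 + (7 + 675))*(-78 - 32506) = (1/65769 + 682)*(-32584) = (44854459/65769)*(-32584) = -1461537692056/65769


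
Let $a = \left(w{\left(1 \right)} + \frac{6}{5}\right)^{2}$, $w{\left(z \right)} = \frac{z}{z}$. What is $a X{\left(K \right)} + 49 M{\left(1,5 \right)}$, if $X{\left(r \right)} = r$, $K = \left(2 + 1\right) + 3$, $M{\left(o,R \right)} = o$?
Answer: $\frac{1951}{25} \approx 78.04$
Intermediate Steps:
$w{\left(z \right)} = 1$
$K = 6$ ($K = 3 + 3 = 6$)
$a = \frac{121}{25}$ ($a = \left(1 + \frac{6}{5}\right)^{2} = \left(\frac{11}{5}\right)^{2} = \frac{121}{25} \approx 4.84$)
$a X{\left(K \right)} + 49 M{\left(1,5 \right)} = \frac{121}{25} \cdot 6 + 49 \cdot 1 = \frac{726}{25} + 49 = \frac{1951}{25}$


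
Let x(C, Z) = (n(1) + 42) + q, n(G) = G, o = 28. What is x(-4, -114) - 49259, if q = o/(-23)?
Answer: -1131996/23 ≈ -49217.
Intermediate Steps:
q = -28/23 (q = 28/(-23) = 28*(-1/23) = -28/23 ≈ -1.2174)
x(C, Z) = 961/23 (x(C, Z) = (1 + 42) - 28/23 = 43 - 28/23 = 961/23)
x(-4, -114) - 49259 = 961/23 - 49259 = -1131996/23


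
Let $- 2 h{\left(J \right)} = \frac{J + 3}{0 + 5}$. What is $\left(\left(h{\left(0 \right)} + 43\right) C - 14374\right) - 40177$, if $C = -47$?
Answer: $- \frac{565579}{10} \approx -56558.0$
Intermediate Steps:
$h{\left(J \right)} = - \frac{3}{10} - \frac{J}{10}$ ($h{\left(J \right)} = - \frac{\left(J + 3\right) \frac{1}{0 + 5}}{2} = - \frac{\left(3 + J\right) \frac{1}{5}}{2} = - \frac{\frac{3}{5} + \frac{J}{5}}{2} = - \frac{3}{10} - \frac{J}{10}$)
$\left(\left(h{\left(0 \right)} + 43\right) C - 14374\right) - 40177 = \left(\left(\left(- \frac{3}{10} - 0\right) + 43\right) \left(-47\right) - 14374\right) - 40177 = \left(\left(\left(- \frac{3}{10} + 0\right) + 43\right) \left(-47\right) - 14374\right) - 40177 = \left(\left(- \frac{3}{10} + 43\right) \left(-47\right) - 14374\right) - 40177 = \left(\frac{427}{10} \left(-47\right) - 14374\right) - 40177 = \left(- \frac{20069}{10} - 14374\right) - 40177 = - \frac{163809}{10} - 40177 = - \frac{565579}{10}$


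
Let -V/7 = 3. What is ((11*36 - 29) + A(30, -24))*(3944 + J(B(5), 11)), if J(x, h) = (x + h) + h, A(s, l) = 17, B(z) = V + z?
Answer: 1516800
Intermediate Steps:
V = -21 (V = -7*3 = -21)
B(z) = -21 + z
J(x, h) = x + 2*h (J(x, h) = (h + x) + h = x + 2*h)
((11*36 - 29) + A(30, -24))*(3944 + J(B(5), 11)) = ((11*36 - 29) + 17)*(3944 + ((-21 + 5) + 2*11)) = ((396 - 29) + 17)*(3944 + (-16 + 22)) = (367 + 17)*(3944 + 6) = 384*3950 = 1516800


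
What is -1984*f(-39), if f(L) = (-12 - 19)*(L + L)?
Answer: -4797312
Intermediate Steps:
f(L) = -62*L
-1984*f(-39) = -(-123008)*(-39) = -1984*2418 = -4797312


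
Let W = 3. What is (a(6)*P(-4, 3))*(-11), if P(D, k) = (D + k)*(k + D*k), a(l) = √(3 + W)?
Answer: -99*√6 ≈ -242.50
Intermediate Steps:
a(l) = √6 (a(l) = √(3 + 3) = √6)
(a(6)*P(-4, 3))*(-11) = (√6*(3*(-4 + 3 + (-4)² - 4*3)))*(-11) = (√6*(3*(-4 + 3 + 16 - 12)))*(-11) = (√6*(3*3))*(-11) = (√6*9)*(-11) = (9*√6)*(-11) = -99*√6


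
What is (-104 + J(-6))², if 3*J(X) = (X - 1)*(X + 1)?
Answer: 76729/9 ≈ 8525.4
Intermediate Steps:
J(X) = (1 + X)*(-1 + X)/3 (J(X) = ((X - 1)*(X + 1))/3 = ((-1 + X)*(1 + X))/3 = ((1 + X)*(-1 + X))/3 = (1 + X)*(-1 + X)/3)
(-104 + J(-6))² = (-104 + (-⅓ + (⅓)*(-6)²))² = (-104 + (-⅓ + (⅓)*36))² = (-104 + (-⅓ + 12))² = (-104 + 35/3)² = (-277/3)² = 76729/9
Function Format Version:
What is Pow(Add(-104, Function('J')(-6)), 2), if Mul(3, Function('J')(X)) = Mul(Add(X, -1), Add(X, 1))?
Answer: Rational(76729, 9) ≈ 8525.4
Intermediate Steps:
Function('J')(X) = Mul(Rational(1, 3), Add(1, X), Add(-1, X)) (Function('J')(X) = Mul(Rational(1, 3), Mul(Add(X, -1), Add(X, 1))) = Mul(Rational(1, 3), Mul(Add(-1, X), Add(1, X))) = Mul(Rational(1, 3), Mul(Add(1, X), Add(-1, X))) = Mul(Rational(1, 3), Add(1, X), Add(-1, X)))
Pow(Add(-104, Function('J')(-6)), 2) = Pow(Add(-104, Add(Rational(-1, 3), Mul(Rational(1, 3), Pow(-6, 2)))), 2) = Pow(Add(-104, Add(Rational(-1, 3), Mul(Rational(1, 3), 36))), 2) = Pow(Add(-104, Add(Rational(-1, 3), 12)), 2) = Pow(Add(-104, Rational(35, 3)), 2) = Pow(Rational(-277, 3), 2) = Rational(76729, 9)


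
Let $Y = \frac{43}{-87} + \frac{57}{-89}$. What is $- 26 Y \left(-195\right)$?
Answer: $- \frac{14848340}{2581} \approx -5752.9$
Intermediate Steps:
$Y = - \frac{8786}{7743}$ ($Y = 43 \left(- \frac{1}{87}\right) + 57 \left(- \frac{1}{89}\right) = - \frac{43}{87} - \frac{57}{89} = - \frac{8786}{7743} \approx -1.1347$)
$- 26 Y \left(-195\right) = \left(-26\right) \left(- \frac{8786}{7743}\right) \left(-195\right) = \frac{228436}{7743} \left(-195\right) = - \frac{14848340}{2581}$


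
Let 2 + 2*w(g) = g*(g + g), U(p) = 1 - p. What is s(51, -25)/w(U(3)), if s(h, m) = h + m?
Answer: 26/3 ≈ 8.6667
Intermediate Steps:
w(g) = -1 + g**2 (w(g) = -1 + (g*(g + g))/2 = -1 + (g*(2*g))/2 = -1 + (2*g**2)/2 = -1 + g**2)
s(51, -25)/w(U(3)) = (51 - 25)/(-1 + (1 - 1*3)**2) = 26/(-1 + (1 - 3)**2) = 26/(-1 + (-2)**2) = 26/(-1 + 4) = 26/3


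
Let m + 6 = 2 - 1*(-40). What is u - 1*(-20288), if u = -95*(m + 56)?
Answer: 11548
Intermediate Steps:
m = 36 (m = -6 + (2 - 1*(-40)) = -6 + (2 + 40) = -6 + 42 = 36)
u = -8740 (u = -95*(36 + 56) = -95*92 = -8740)
u - 1*(-20288) = -8740 - 1*(-20288) = -8740 + 20288 = 11548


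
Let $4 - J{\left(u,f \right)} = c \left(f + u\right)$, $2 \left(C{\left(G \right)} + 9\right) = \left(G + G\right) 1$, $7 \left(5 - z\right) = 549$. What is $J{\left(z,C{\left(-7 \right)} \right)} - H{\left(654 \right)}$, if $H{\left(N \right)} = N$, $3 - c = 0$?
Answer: $- \frac{2672}{7} \approx -381.71$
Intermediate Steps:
$c = 3$ ($c = 3 - 0 = 3 + 0 = 3$)
$z = - \frac{514}{7}$ ($z = 5 - \frac{549}{7} = - \frac{514}{7} \approx -73.429$)
$C{\left(G \right)} = -9 + G$ ($C{\left(G \right)} = -9 + \frac{\left(G + G\right) 1}{2} = -9 + \frac{2 G 1}{2} = -9 + \frac{2 G}{2} = -9 + G$)
$J{\left(u,f \right)} = 4 - 3 f - 3 u$ ($J{\left(u,f \right)} = 4 - 3 \left(f + u\right) = 4 - \left(3 f + 3 u\right) = 4 - 3 f - 3 u$)
$J{\left(z,C{\left(-7 \right)} \right)} - H{\left(654 \right)} = \left(4 - 3 \left(-9 - 7\right) - - \frac{1542}{7}\right) - 654 = \left(4 - -48 + \frac{1542}{7}\right) - 654 = \left(4 + 48 + \frac{1542}{7}\right) - 654 = \frac{1906}{7} - 654 = - \frac{2672}{7}$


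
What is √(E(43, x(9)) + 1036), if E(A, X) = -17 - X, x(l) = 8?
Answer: √1011 ≈ 31.796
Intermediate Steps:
√(E(43, x(9)) + 1036) = √((-17 - 1*8) + 1036) = √((-17 - 8) + 1036) = √(-25 + 1036) = √1011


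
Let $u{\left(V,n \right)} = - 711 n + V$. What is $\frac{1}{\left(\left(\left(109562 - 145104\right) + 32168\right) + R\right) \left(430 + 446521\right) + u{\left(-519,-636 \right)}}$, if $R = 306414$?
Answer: $\frac{1}{135444482717} \approx 7.3831 \cdot 10^{-12}$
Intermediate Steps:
$u{\left(V,n \right)} = V - 711 n$
$\frac{1}{\left(\left(\left(109562 - 145104\right) + 32168\right) + R\right) \left(430 + 446521\right) + u{\left(-519,-636 \right)}} = \frac{1}{\left(\left(\left(109562 - 145104\right) + 32168\right) + 306414\right) \left(430 + 446521\right) - -451677} = \frac{1}{\left(\left(-35542 + 32168\right) + 306414\right) 446951 + \left(-519 + 452196\right)} = \frac{1}{\left(-3374 + 306414\right) 446951 + 451677} = \frac{1}{303040 \cdot 446951 + 451677} = \frac{1}{135444031040 + 451677} = \frac{1}{135444482717}$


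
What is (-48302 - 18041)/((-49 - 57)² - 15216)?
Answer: 66343/3980 ≈ 16.669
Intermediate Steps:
(-48302 - 18041)/((-49 - 57)² - 15216) = -66343/((-106)² - 15216) = -66343/(11236 - 15216) = -66343/(-3980) = -66343*(-1/3980) = 66343/3980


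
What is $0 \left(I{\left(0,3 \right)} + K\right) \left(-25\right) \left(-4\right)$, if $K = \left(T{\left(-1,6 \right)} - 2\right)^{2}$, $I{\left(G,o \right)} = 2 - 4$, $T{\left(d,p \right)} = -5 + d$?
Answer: $0$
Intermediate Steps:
$I{\left(G,o \right)} = -2$
$K = 64$ ($K = \left(\left(-5 - 1\right) - 2\right)^{2} = \left(-6 - 2\right)^{2} = \left(-8\right)^{2} = 64$)
$0 \left(I{\left(0,3 \right)} + K\right) \left(-25\right) \left(-4\right) = 0 \left(-2 + 64\right) \left(-25\right) \left(-4\right) = 0 \cdot 62 \left(-25\right) \left(-4\right) = 0 \left(-25\right) \left(-4\right) = 0 \left(-4\right) = 0$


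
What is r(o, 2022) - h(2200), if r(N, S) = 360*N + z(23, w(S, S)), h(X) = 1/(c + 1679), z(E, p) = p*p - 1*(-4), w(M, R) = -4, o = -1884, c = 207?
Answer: -1279122921/1886 ≈ -6.7822e+5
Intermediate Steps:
z(E, p) = 4 + p**2 (z(E, p) = p**2 + 4 = 4 + p**2)
h(X) = 1/1886 (h(X) = 1/(207 + 1679) = 1/1886)
r(N, S) = 20 + 360*N (r(N, S) = 360*N + (4 + (-4)**2) = 360*N + (4 + 16) = 360*N + 20 = 20 + 360*N)
r(o, 2022) - h(2200) = (20 + 360*(-1884)) - 1*1/1886 = (20 - 678240) - 1/1886 = -678220 - 1/1886 = -1279122921/1886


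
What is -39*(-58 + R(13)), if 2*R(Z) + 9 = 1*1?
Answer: 2418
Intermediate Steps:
R(Z) = -4 (R(Z) = -9/2 + (1*1)/2 = -9/2 + (1/2)*1 = -9/2 + 1/2 = -4)
-39*(-58 + R(13)) = -39*(-58 - 4) = -39*(-62) = 2418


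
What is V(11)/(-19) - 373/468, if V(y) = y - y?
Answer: -373/468 ≈ -0.79701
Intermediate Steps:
V(y) = 0
V(11)/(-19) - 373/468 = 0/(-19) - 373/468 = 0*(-1/19) - 373*1/468 = 0 - 373/468 = -373/468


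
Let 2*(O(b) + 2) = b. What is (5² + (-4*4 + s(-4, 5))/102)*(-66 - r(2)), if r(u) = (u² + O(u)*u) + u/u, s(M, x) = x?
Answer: -58397/34 ≈ -1717.6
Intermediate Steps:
O(b) = -2 + b/2
r(u) = 1 + u² + u*(-2 + u/2) (r(u) = (u² + (-2 + u/2)*u) + u/u = (u² + u*(-2 + u/2)) + 1 = 1 + u² + u*(-2 + u/2))
(5² + (-4*4 + s(-4, 5))/102)*(-66 - r(2)) = (5² + (-4*4 + 5)/102)*(-66 - (1 - 2*2 + (3/2)*2²)) = (25 + (-16 + 5)*(1/102))*(-66 - (1 - 4 + (3/2)*4)) = (25 - 11*1/102)*(-66 - (1 - 4 + 6)) = (25 - 11/102)*(-66 - 1*3) = 2539*(-66 - 3)/102 = (2539/102)*(-69) = -58397/34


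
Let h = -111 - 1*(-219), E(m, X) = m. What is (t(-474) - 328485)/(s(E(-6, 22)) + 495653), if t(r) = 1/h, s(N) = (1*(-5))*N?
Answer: -35476379/53533764 ≈ -0.66269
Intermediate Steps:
h = 108 (h = -111 + 219 = 108)
s(N) = -5*N
t(r) = 1/108
(t(-474) - 328485)/(s(E(-6, 22)) + 495653) = (1/108 - 328485)/(-5*(-6) + 495653) = -35476379/(108*(30 + 495653)) = -35476379/108/495683 = -35476379/108*1/495683 = -35476379/53533764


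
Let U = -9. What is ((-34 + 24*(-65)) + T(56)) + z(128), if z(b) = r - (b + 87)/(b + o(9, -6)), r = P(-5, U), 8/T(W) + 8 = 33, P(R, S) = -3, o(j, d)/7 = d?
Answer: -79959/50 ≈ -1599.2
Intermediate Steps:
o(j, d) = 7*d
T(W) = 8/25 (T(W) = 8/(-8 + 33) = 8/25)
r = -3
z(b) = -3 - (87 + b)/(-42 + b) (z(b) = -3 - (b + 87)/(b + 7*(-6)) = -3 - (87 + b)/(b - 42) = -3 - (87 + b)/(-42 + b))
((-34 + 24*(-65)) + T(56)) + z(128) = ((-34 + 24*(-65)) + 8/25) + (39 - 4*128)/(-42 + 128) = ((-34 - 1560) + 8/25) + (39 - 512)/86 = (-1594 + 8/25) + (1/86)*(-473) = -39842/25 - 11/2 = -79959/50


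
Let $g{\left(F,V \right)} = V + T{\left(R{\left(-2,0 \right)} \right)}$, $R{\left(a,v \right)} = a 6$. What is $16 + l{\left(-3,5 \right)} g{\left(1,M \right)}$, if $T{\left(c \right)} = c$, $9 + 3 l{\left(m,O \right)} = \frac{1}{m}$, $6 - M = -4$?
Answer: $\frac{200}{9} \approx 22.222$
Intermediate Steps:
$M = 10$ ($M = 6 - -4 = 6 + 4 = 10$)
$l{\left(m,O \right)} = -3 + \frac{1}{3 m}$
$R{\left(a,v \right)} = 6 a$
$g{\left(F,V \right)} = -12 + V$ ($g{\left(F,V \right)} = V + 6 \left(-2\right) = V - 12 = -12 + V$)
$16 + l{\left(-3,5 \right)} g{\left(1,M \right)} = 16 + \left(-3 + \frac{1}{3 \left(-3\right)}\right) \left(-12 + 10\right) = 16 + \left(-3 + \frac{1}{3} \left(- \frac{1}{3}\right)\right) \left(-2\right) = 16 + \left(-3 - \frac{1}{9}\right) \left(-2\right) = 16 - - \frac{56}{9} = 16 + \frac{56}{9} = \frac{200}{9}$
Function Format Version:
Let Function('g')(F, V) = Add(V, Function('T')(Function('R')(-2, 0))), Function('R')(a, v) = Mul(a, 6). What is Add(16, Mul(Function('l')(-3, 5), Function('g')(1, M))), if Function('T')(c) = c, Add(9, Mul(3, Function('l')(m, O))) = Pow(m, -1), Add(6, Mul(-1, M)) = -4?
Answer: Rational(200, 9) ≈ 22.222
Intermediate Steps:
M = 10 (M = Add(6, Mul(-1, -4)) = Add(6, 4) = 10)
Function('l')(m, O) = Add(-3, Mul(Rational(1, 3), Pow(m, -1)))
Function('R')(a, v) = Mul(6, a)
Function('g')(F, V) = Add(-12, V) (Function('g')(F, V) = Add(V, Mul(6, -2)) = Add(V, -12) = Add(-12, V))
Add(16, Mul(Function('l')(-3, 5), Function('g')(1, M))) = Add(16, Mul(Add(-3, Mul(Rational(1, 3), Pow(-3, -1))), Add(-12, 10))) = Add(16, Mul(Add(-3, Mul(Rational(1, 3), Rational(-1, 3))), -2)) = Add(16, Mul(Add(-3, Rational(-1, 9)), -2)) = Add(16, Mul(Rational(-28, 9), -2)) = Add(16, Rational(56, 9)) = Rational(200, 9)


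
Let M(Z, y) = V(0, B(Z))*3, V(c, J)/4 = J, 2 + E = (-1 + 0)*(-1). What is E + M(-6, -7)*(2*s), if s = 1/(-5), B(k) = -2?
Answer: 43/5 ≈ 8.6000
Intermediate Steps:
E = -1 (E = -2 + (-1 + 0)*(-1) = -2 - 1*(-1) = -2 + 1 = -1)
V(c, J) = 4*J
s = -1/5 (s = 1*(-1/5) = -1/5 ≈ -0.20000)
M(Z, y) = -24 (M(Z, y) = (4*(-2))*3 = -8*3 = -24)
E + M(-6, -7)*(2*s) = -1 - 48*(-1)/5 = -1 - 24*(-2/5) = -1 + 48/5 = 43/5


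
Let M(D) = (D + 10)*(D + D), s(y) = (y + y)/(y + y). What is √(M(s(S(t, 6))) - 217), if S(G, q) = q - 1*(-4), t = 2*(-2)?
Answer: I*√195 ≈ 13.964*I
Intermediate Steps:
t = -4
S(G, q) = 4 + q (S(G, q) = q + 4 = 4 + q)
s(y) = 1 (s(y) = (2*y)/((2*y)) = (2*y)*(1/(2*y)) = 1)
M(D) = 2*D*(10 + D) (M(D) = (10 + D)*(2*D) = 2*D*(10 + D))
√(M(s(S(t, 6))) - 217) = √(2*1*(10 + 1) - 217) = √(2*1*11 - 217) = √(22 - 217) = √(-195) = I*√195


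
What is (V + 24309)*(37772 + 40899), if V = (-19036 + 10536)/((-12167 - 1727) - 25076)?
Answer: 7452741652433/3897 ≈ 1.9124e+9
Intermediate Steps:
V = 850/3897 (V = -8500/(-13894 - 25076) = -8500/(-38970) = -8500*(-1/38970) = 850/3897 ≈ 0.21812)
(V + 24309)*(37772 + 40899) = (850/3897 + 24309)*(37772 + 40899) = (94733023/3897)*78671 = 7452741652433/3897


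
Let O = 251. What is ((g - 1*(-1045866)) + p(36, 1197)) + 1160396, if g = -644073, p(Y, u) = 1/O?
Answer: 392109440/251 ≈ 1.5622e+6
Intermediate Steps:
p(Y, u) = 1/251
((g - 1*(-1045866)) + p(36, 1197)) + 1160396 = ((-644073 - 1*(-1045866)) + 1/251) + 1160396 = ((-644073 + 1045866) + 1/251) + 1160396 = (401793 + 1/251) + 1160396 = 100850044/251 + 1160396 = 392109440/251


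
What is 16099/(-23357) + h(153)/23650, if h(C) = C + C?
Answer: -186797054/276196525 ≈ -0.67632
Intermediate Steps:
h(C) = 2*C
16099/(-23357) + h(153)/23650 = 16099/(-23357) + (2*153)/23650 = 16099*(-1/23357) + 306*(1/23650) = -16099/23357 + 153/11825 = -186797054/276196525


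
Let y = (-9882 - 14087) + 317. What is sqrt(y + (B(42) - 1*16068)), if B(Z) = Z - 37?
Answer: 13*I*sqrt(235) ≈ 199.29*I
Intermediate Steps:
y = -23652 (y = -23969 + 317 = -23652)
B(Z) = -37 + Z
sqrt(y + (B(42) - 1*16068)) = sqrt(-23652 + ((-37 + 42) - 1*16068)) = sqrt(-23652 + (5 - 16068)) = sqrt(-23652 - 16063) = sqrt(-39715) = 13*I*sqrt(235)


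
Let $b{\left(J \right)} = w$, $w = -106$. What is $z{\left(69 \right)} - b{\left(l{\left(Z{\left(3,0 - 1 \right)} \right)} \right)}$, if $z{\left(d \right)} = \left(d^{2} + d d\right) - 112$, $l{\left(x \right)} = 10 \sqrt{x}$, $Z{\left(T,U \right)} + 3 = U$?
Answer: $9516$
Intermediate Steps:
$Z{\left(T,U \right)} = -3 + U$
$z{\left(d \right)} = -112 + 2 d^{2}$ ($z{\left(d \right)} = \left(d^{2} + d^{2}\right) - 112 = 2 d^{2} - 112 = -112 + 2 d^{2}$)
$b{\left(J \right)} = -106$
$z{\left(69 \right)} - b{\left(l{\left(Z{\left(3,0 - 1 \right)} \right)} \right)} = \left(-112 + 2 \cdot 69^{2}\right) - -106 = \left(-112 + 2 \cdot 4761\right) + 106 = \left(-112 + 9522\right) + 106 = 9410 + 106 = 9516$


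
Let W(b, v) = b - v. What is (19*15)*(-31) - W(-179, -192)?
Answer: -8848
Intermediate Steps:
(19*15)*(-31) - W(-179, -192) = (19*15)*(-31) - (-179 - 1*(-192)) = 285*(-31) - (-179 + 192) = -8835 - 1*13 = -8835 - 13 = -8848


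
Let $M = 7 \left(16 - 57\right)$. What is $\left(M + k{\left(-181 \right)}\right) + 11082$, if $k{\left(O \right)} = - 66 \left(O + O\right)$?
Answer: $34687$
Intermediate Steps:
$M = -287$ ($M = 7 \left(-41\right) = -287$)
$k{\left(O \right)} = - 132 O$ ($k{\left(O \right)} = - 66 \cdot 2 O = - 132 O$)
$\left(M + k{\left(-181 \right)}\right) + 11082 = \left(-287 - -23892\right) + 11082 = \left(-287 + 23892\right) + 11082 = 23605 + 11082 = 34687$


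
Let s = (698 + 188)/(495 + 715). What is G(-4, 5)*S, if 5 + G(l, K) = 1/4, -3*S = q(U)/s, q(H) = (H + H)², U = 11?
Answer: 1390895/1329 ≈ 1046.6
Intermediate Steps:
s = 443/605 (s = 886/1210 = 886*(1/1210) = 443/605 ≈ 0.73223)
q(H) = 4*H² (q(H) = (2*H)² = 4*H²)
S = -292820/1329 (S = -4*11²/(3*443/605) = -4*121*605/(3*443) = -484*605/(3*443) = -⅓*292820/443 = -292820/1329 ≈ -220.33)
G(l, K) = -19/4 (G(l, K) = -5 + 1/4 = -5 + ¼ = -19/4)
G(-4, 5)*S = -19/4*(-292820/1329) = 1390895/1329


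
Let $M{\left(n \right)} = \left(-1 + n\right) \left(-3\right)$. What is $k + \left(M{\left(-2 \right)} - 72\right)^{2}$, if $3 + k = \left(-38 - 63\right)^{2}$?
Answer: $14167$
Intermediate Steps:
$M{\left(n \right)} = 3 - 3 n$
$k = 10198$ ($k = -3 + \left(-38 - 63\right)^{2} = -3 + \left(-101\right)^{2} = -3 + 10201 = 10198$)
$k + \left(M{\left(-2 \right)} - 72\right)^{2} = 10198 + \left(\left(3 - -6\right) - 72\right)^{2} = 10198 + \left(\left(3 + 6\right) - 72\right)^{2} = 10198 + \left(9 - 72\right)^{2} = 10198 + \left(-63\right)^{2} = 10198 + 3969 = 14167$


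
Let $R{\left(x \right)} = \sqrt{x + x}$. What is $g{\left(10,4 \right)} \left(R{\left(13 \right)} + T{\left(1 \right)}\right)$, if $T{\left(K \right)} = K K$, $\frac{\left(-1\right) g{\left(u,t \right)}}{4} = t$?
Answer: $-16 - 16 \sqrt{26} \approx -97.584$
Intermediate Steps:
$R{\left(x \right)} = \sqrt{2} \sqrt{x}$ ($R{\left(x \right)} = \sqrt{2 x} = \sqrt{2} \sqrt{x}$)
$g{\left(u,t \right)} = - 4 t$
$T{\left(K \right)} = K^{2}$
$g{\left(10,4 \right)} \left(R{\left(13 \right)} + T{\left(1 \right)}\right) = \left(-4\right) 4 \left(\sqrt{2} \sqrt{13} + 1^{2}\right) = - 16 \left(\sqrt{26} + 1\right) = - 16 \left(1 + \sqrt{26}\right) = -16 - 16 \sqrt{26}$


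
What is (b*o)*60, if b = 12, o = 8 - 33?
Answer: -18000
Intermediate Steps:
o = -25
(b*o)*60 = (12*(-25))*60 = -300*60 = -18000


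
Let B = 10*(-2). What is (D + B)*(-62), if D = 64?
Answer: -2728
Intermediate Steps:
B = -20
(D + B)*(-62) = (64 - 20)*(-62) = 44*(-62) = -2728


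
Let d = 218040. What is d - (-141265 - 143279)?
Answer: 502584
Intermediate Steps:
d - (-141265 - 143279) = 218040 - (-141265 - 143279) = 218040 - 1*(-284544) = 218040 + 284544 = 502584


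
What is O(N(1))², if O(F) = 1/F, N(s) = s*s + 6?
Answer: 1/49 ≈ 0.020408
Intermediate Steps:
N(s) = 6 + s² (N(s) = s² + 6 = 6 + s²)
O(N(1))² = (1/(6 + 1²))² = (1/(6 + 1))² = (1/7)² = (⅐)² = 1/49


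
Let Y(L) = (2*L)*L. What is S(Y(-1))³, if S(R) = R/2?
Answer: 1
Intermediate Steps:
Y(L) = 2*L²
S(R) = R/2 (S(R) = R*(½) = R/2)
S(Y(-1))³ = ((2*(-1)²)/2)³ = ((2*1)/2)³ = ((½)*2)³ = 1³ = 1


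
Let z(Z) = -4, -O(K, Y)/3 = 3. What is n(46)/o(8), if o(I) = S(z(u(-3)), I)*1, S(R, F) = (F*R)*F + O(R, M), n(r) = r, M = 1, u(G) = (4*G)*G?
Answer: -46/265 ≈ -0.17358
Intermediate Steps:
u(G) = 4*G²
O(K, Y) = -9 (O(K, Y) = -3*3 = -9)
S(R, F) = -9 + R*F² (S(R, F) = (F*R)*F - 9 = R*F² - 9 = -9 + R*F²)
o(I) = -9 - 4*I² (o(I) = (-9 - 4*I²)*1 = -9 - 4*I²)
n(46)/o(8) = 46/(-9 - 4*8²) = 46/(-9 - 4*64) = 46/(-9 - 256) = 46/(-265) = 46*(-1/265) = -46/265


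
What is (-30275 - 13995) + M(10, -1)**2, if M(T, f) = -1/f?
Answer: -44269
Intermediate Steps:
(-30275 - 13995) + M(10, -1)**2 = (-30275 - 13995) + (-1/(-1))**2 = -44270 + (-1*(-1))**2 = -44270 + 1**2 = -44270 + 1 = -44269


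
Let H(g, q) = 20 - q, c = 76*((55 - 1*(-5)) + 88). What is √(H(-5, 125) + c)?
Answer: √11143 ≈ 105.56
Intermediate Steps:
c = 11248 (c = 76*((55 + 5) + 88) = 76*(60 + 88) = 76*148 = 11248)
√(H(-5, 125) + c) = √((20 - 1*125) + 11248) = √((20 - 125) + 11248) = √(-105 + 11248) = √11143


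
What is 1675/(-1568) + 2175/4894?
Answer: -2393525/3836896 ≈ -0.62382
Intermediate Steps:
1675/(-1568) + 2175/4894 = 1675*(-1/1568) + 2175*(1/4894) = -1675/1568 + 2175/4894 = -2393525/3836896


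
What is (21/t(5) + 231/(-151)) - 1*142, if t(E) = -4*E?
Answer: -436631/3020 ≈ -144.58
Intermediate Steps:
(21/t(5) + 231/(-151)) - 1*142 = (21/((-4*5)) + 231/(-151)) - 1*142 = (21/(-20) + 231*(-1/151)) - 142 = (21*(-1/20) - 231/151) - 142 = (-21/20 - 231/151) - 142 = -7791/3020 - 142 = -436631/3020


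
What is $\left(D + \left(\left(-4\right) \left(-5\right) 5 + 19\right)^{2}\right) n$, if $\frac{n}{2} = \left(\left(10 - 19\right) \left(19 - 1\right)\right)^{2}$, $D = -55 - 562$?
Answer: $710897472$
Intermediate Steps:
$D = -617$ ($D = -55 - 562 = -617$)
$n = 52488$ ($n = 2 \left(\left(10 - 19\right) \left(19 - 1\right)\right)^{2} = 2 \left(\left(-9\right) 18\right)^{2} = 2 \left(-162\right)^{2} = 2 \cdot 26244 = 52488$)
$\left(D + \left(\left(-4\right) \left(-5\right) 5 + 19\right)^{2}\right) n = \left(-617 + \left(\left(-4\right) \left(-5\right) 5 + 19\right)^{2}\right) 52488 = \left(-617 + \left(20 \cdot 5 + 19\right)^{2}\right) 52488 = \left(-617 + \left(100 + 19\right)^{2}\right) 52488 = \left(-617 + 119^{2}\right) 52488 = \left(-617 + 14161\right) 52488 = 13544 \cdot 52488 = 710897472$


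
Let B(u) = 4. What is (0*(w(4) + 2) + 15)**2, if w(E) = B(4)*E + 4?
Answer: 225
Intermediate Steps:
w(E) = 4 + 4*E (w(E) = 4*E + 4 = 4 + 4*E)
(0*(w(4) + 2) + 15)**2 = (0*((4 + 4*4) + 2) + 15)**2 = (0*((4 + 16) + 2) + 15)**2 = (0*(20 + 2) + 15)**2 = (0*22 + 15)**2 = (0 + 15)**2 = 15**2 = 225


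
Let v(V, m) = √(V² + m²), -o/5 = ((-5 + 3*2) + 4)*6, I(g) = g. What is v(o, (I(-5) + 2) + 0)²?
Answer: 22509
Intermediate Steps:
o = -150 (o = -5*((-5 + 3*2) + 4)*6 = -5*((-5 + 6) + 4)*6 = -5*(1 + 4)*6 = -25*6 = -5*30 = -150)
v(o, (I(-5) + 2) + 0)² = (√((-150)² + ((-5 + 2) + 0)²))² = (√(22500 + (-3 + 0)²))² = (√(22500 + (-3)²))² = (√(22500 + 9))² = (√22509)² = (3*√2501)² = 22509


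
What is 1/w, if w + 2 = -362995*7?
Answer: -1/2540967 ≈ -3.9355e-7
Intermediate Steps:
w = -2540967 (w = -2 - 362995*7 = -2 - 2540965 = -2540967)
1/w = 1/(-2540967) = -1/2540967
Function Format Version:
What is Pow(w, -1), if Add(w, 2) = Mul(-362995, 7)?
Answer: Rational(-1, 2540967) ≈ -3.9355e-7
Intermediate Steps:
w = -2540967 (w = Add(-2, Mul(-362995, 7)) = Add(-2, -2540965) = -2540967)
Pow(w, -1) = Pow(-2540967, -1) = Rational(-1, 2540967)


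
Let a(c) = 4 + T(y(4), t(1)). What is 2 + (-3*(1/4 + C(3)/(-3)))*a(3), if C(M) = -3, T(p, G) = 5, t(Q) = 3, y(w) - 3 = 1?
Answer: -127/4 ≈ -31.750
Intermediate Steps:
y(w) = 4 (y(w) = 3 + 1 = 4)
a(c) = 9 (a(c) = 4 + 5 = 9)
2 + (-3*(1/4 + C(3)/(-3)))*a(3) = 2 - 3*(1/4 - 3/(-3))*9 = 2 - 3*(1*(1/4) - 3*(-1/3))*9 = 2 - 3*(1/4 + 1)*9 = 2 - 3*5/4*9 = 2 - 15/4*9 = 2 - 135/4 = -127/4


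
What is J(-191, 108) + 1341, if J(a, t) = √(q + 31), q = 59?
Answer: 1341 + 3*√10 ≈ 1350.5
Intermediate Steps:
J(a, t) = 3*√10 (J(a, t) = √(59 + 31) = √90 = 3*√10)
J(-191, 108) + 1341 = 3*√10 + 1341 = 1341 + 3*√10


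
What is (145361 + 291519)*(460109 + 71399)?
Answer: 232205215040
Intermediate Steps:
(145361 + 291519)*(460109 + 71399) = 436880*531508 = 232205215040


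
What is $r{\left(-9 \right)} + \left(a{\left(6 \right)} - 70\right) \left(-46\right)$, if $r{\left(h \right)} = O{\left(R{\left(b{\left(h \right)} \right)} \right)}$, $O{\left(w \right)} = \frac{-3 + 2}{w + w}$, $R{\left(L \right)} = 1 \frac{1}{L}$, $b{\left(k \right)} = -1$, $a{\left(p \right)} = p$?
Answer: $\frac{5889}{2} \approx 2944.5$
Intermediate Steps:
$R{\left(L \right)} = \frac{1}{L}$
$O{\left(w \right)} = - \frac{1}{2 w}$
$r{\left(h \right)} = \frac{1}{2}$ ($r{\left(h \right)} = - \frac{1}{2 \frac{1}{-1}} = - \frac{1}{2 \left(-1\right)} = \left(- \frac{1}{2}\right) \left(-1\right) = \frac{1}{2}$)
$r{\left(-9 \right)} + \left(a{\left(6 \right)} - 70\right) \left(-46\right) = \frac{1}{2} + \left(6 - 70\right) \left(-46\right) = \frac{1}{2} - -2944 = \frac{1}{2} + 2944 = \frac{5889}{2}$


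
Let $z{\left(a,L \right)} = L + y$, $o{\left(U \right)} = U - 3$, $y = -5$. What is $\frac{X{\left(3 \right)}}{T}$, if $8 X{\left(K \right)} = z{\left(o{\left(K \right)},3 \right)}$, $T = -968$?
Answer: $\frac{1}{3872} \approx 0.00025826$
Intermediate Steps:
$o{\left(U \right)} = -3 + U$
$z{\left(a,L \right)} = -5 + L$ ($z{\left(a,L \right)} = L - 5 = -5 + L$)
$X{\left(K \right)} = - \frac{1}{4}$ ($X{\left(K \right)} = \frac{-5 + 3}{8} = \frac{1}{8} \left(-2\right) = - \frac{1}{4}$)
$\frac{X{\left(3 \right)}}{T} = - \frac{1}{4 \left(-968\right)} = \left(- \frac{1}{4}\right) \left(- \frac{1}{968}\right) = \frac{1}{3872}$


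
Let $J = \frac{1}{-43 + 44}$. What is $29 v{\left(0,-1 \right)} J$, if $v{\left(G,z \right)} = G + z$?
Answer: $-29$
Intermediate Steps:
$J = 1$ ($J = 1^{-1} = 1$)
$29 v{\left(0,-1 \right)} J = 29 \left(0 - 1\right) 1 = 29 \left(-1\right) 1 = \left(-29\right) 1 = -29$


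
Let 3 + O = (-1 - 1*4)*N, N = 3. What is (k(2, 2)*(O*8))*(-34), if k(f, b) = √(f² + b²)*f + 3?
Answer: 14688 + 19584*√2 ≈ 42384.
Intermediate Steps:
k(f, b) = 3 + f*√(b² + f²) (k(f, b) = √(b² + f²)*f + 3 = f*√(b² + f²) + 3 = 3 + f*√(b² + f²))
O = -18 (O = -3 + (-1 - 1*4)*3 = -3 + (-1 - 4)*3 = -3 - 5*3 = -3 - 15 = -18)
(k(2, 2)*(O*8))*(-34) = ((3 + 2*√(2² + 2²))*(-18*8))*(-34) = ((3 + 2*√(4 + 4))*(-144))*(-34) = ((3 + 2*√8)*(-144))*(-34) = ((3 + 2*(2*√2))*(-144))*(-34) = ((3 + 4*√2)*(-144))*(-34) = (-432 - 576*√2)*(-34) = 14688 + 19584*√2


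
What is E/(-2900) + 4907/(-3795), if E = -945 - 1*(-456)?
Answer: -2474909/2201100 ≈ -1.1244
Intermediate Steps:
E = -489 (E = -945 + 456 = -489)
E/(-2900) + 4907/(-3795) = -489/(-2900) + 4907/(-3795) = -489*(-1/2900) + 4907*(-1/3795) = 489/2900 - 4907/3795 = -2474909/2201100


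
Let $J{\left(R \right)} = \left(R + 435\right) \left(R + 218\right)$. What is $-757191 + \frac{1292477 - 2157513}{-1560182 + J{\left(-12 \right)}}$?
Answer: $- \frac{278843698592}{368261} \approx -7.5719 \cdot 10^{5}$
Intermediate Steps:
$J{\left(R \right)} = \left(218 + R\right) \left(435 + R\right)$ ($J{\left(R \right)} = \left(435 + R\right) \left(218 + R\right) = \left(218 + R\right) \left(435 + R\right)$)
$-757191 + \frac{1292477 - 2157513}{-1560182 + J{\left(-12 \right)}} = -757191 + \frac{1292477 - 2157513}{-1560182 + \left(94830 + \left(-12\right)^{2} + 653 \left(-12\right)\right)} = -757191 - \frac{865036}{-1560182 + \left(94830 + 144 - 7836\right)} = -757191 - \frac{865036}{-1560182 + 87138} = -757191 - \frac{865036}{-1473044} = -757191 - - \frac{216259}{368261} = -757191 + \frac{216259}{368261} = - \frac{278843698592}{368261}$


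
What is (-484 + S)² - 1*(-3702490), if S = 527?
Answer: 3704339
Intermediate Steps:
(-484 + S)² - 1*(-3702490) = (-484 + 527)² - 1*(-3702490) = 43² + 3702490 = 1849 + 3702490 = 3704339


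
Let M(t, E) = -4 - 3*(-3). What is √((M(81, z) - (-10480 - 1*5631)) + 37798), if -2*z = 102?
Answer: √53914 ≈ 232.19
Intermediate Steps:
z = -51 (z = -½*102 = -51)
M(t, E) = 5 (M(t, E) = -4 + 9 = 5)
√((M(81, z) - (-10480 - 1*5631)) + 37798) = √((5 - (-10480 - 1*5631)) + 37798) = √((5 - (-10480 - 5631)) + 37798) = √((5 - 1*(-16111)) + 37798) = √((5 + 16111) + 37798) = √(16116 + 37798) = √53914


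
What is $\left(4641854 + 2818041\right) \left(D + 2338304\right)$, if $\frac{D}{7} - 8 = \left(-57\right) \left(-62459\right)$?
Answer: $203353015212395$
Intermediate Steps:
$D = 24921197$ ($D = 56 + 7 \left(\left(-57\right) \left(-62459\right)\right) = 56 + 7 \cdot 3560163 = 56 + 24921141 = 24921197$)
$\left(4641854 + 2818041\right) \left(D + 2338304\right) = \left(4641854 + 2818041\right) \left(24921197 + 2338304\right) = 7459895 \cdot 27259501 = 203353015212395$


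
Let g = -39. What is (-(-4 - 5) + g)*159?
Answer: -4770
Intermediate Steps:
(-(-4 - 5) + g)*159 = (-(-4 - 5) - 39)*159 = (-1*(-9) - 39)*159 = (9 - 39)*159 = -30*159 = -4770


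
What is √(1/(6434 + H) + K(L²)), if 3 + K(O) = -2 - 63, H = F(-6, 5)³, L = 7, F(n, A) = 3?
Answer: I*√2838620967/6461 ≈ 8.2462*I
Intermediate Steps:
H = 27 (H = 3³ = 27)
K(O) = -68 (K(O) = -3 + (-2 - 63) = -3 - 65 = -68)
√(1/(6434 + H) + K(L²)) = √(1/(6434 + 27) - 68) = √(1/6461 - 68) = √(-439347/6461) = I*√2838620967/6461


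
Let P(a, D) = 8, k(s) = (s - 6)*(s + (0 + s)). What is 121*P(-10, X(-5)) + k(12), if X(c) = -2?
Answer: 1112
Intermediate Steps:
k(s) = 2*s*(-6 + s) (k(s) = (-6 + s)*(s + s) = (-6 + s)*(2*s) = 2*s*(-6 + s))
121*P(-10, X(-5)) + k(12) = 121*8 + 2*12*(-6 + 12) = 968 + 2*12*6 = 968 + 144 = 1112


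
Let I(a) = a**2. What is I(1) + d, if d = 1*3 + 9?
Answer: 13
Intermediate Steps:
d = 12 (d = 3 + 9 = 12)
I(1) + d = 1**2 + 12 = 1 + 12 = 13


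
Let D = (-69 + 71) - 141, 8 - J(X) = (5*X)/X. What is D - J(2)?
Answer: -142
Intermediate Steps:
J(X) = 3 (J(X) = 8 - 5*X/X = 8 - 1*5 = 8 - 5 = 3)
D = -139 (D = 2 - 141 = -139)
D - J(2) = -139 - 1*3 = -139 - 3 = -142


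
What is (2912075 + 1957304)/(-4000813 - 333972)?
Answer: -4869379/4334785 ≈ -1.1233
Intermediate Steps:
(2912075 + 1957304)/(-4000813 - 333972) = 4869379/(-4334785) = 4869379*(-1/4334785) = -4869379/4334785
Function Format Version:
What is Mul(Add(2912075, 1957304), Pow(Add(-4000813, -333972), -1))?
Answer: Rational(-4869379, 4334785) ≈ -1.1233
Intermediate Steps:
Mul(Add(2912075, 1957304), Pow(Add(-4000813, -333972), -1)) = Mul(4869379, Pow(-4334785, -1)) = Mul(4869379, Rational(-1, 4334785)) = Rational(-4869379, 4334785)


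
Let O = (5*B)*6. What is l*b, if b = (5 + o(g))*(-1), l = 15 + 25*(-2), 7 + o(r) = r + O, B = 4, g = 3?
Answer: 4235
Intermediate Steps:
O = 120 (O = (5*4)*6 = 20*6 = 120)
o(r) = 113 + r (o(r) = -7 + (r + 120) = -7 + (120 + r) = 113 + r)
l = -35 (l = 15 - 50 = -35)
b = -121 (b = (5 + (113 + 3))*(-1) = (5 + 116)*(-1) = 121*(-1) = -121)
l*b = -35*(-121) = 4235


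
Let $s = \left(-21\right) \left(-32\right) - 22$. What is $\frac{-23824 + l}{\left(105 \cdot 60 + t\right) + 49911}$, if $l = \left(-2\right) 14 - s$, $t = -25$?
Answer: $- \frac{12251}{28093} \approx -0.43609$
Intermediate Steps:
$s = 650$ ($s = 672 - 22 = 650$)
$l = -678$ ($l = \left(-2\right) 14 - 650 = -28 - 650 = -678$)
$\frac{-23824 + l}{\left(105 \cdot 60 + t\right) + 49911} = \frac{-23824 - 678}{\left(105 \cdot 60 - 25\right) + 49911} = - \frac{24502}{\left(6300 - 25\right) + 49911} = - \frac{24502}{6275 + 49911} = - \frac{24502}{56186} = \left(-24502\right) \frac{1}{56186} = - \frac{12251}{28093}$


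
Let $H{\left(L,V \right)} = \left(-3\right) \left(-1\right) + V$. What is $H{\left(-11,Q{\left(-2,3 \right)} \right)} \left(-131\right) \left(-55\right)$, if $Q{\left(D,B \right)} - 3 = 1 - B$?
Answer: $28820$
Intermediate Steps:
$Q{\left(D,B \right)} = 4 - B$ ($Q{\left(D,B \right)} = 3 - \left(-1 + B\right) = 4 - B$)
$H{\left(L,V \right)} = 3 + V$
$H{\left(-11,Q{\left(-2,3 \right)} \right)} \left(-131\right) \left(-55\right) = \left(3 + \left(4 - 3\right)\right) \left(-131\right) \left(-55\right) = \left(3 + 1\right) \left(-131\right) \left(-55\right) = 4 \left(-131\right) \left(-55\right) = \left(-524\right) \left(-55\right) = 28820$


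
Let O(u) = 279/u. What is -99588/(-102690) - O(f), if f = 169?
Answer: -1970023/2892435 ≈ -0.68110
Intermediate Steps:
-99588/(-102690) - O(f) = -99588/(-102690) - 279/169 = -99588*(-1/102690) - 279/169 = 16598/17115 - 1*279/169 = 16598/17115 - 279/169 = -1970023/2892435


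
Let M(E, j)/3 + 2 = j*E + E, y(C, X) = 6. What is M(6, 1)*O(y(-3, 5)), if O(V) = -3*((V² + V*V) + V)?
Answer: -7020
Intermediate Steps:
O(V) = -6*V² - 3*V (O(V) = -3*((V² + V²) + V) = -3*(2*V² + V) = -3*(V + 2*V²) = -6*V² - 3*V)
M(E, j) = -6 + 3*E + 3*E*j (M(E, j) = -6 + 3*(j*E + E) = -6 + 3*(E*j + E) = -6 + 3*(E + E*j) = -6 + (3*E + 3*E*j) = -6 + 3*E + 3*E*j)
M(6, 1)*O(y(-3, 5)) = (-6 + 3*6 + 3*6*1)*(-3*6*(1 + 2*6)) = (-6 + 18 + 18)*(-3*6*(1 + 12)) = 30*(-3*6*13) = 30*(-234) = -7020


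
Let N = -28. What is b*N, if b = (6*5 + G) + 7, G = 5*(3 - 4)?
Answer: -896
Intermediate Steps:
G = -5 (G = 5*(-1) = -5)
b = 32 (b = (6*5 - 5) + 7 = (30 - 5) + 7 = 25 + 7 = 32)
b*N = 32*(-28) = -896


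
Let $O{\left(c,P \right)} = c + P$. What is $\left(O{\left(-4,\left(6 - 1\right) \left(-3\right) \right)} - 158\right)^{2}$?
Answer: $31329$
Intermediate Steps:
$O{\left(c,P \right)} = P + c$
$\left(O{\left(-4,\left(6 - 1\right) \left(-3\right) \right)} - 158\right)^{2} = \left(\left(\left(6 - 1\right) \left(-3\right) - 4\right) - 158\right)^{2} = \left(\left(5 \left(-3\right) - 4\right) - 158\right)^{2} = \left(\left(-15 - 4\right) - 158\right)^{2} = \left(-19 - 158\right)^{2} = \left(-177\right)^{2} = 31329$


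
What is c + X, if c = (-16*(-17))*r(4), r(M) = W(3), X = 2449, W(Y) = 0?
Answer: 2449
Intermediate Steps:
r(M) = 0
c = 0 (c = -16*(-17)*0 = 272*0 = 0)
c + X = 0 + 2449 = 2449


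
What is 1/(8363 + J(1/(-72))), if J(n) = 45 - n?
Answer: 72/605377 ≈ 0.00011893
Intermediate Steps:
1/(8363 + J(1/(-72))) = 1/(8363 + (45 - 1/(-72))) = 1/(8363 + (45 - 1*(-1/72))) = 1/(8363 + (45 + 1/72)) = 1/(8363 + 3241/72) = 1/(605377/72) = 72/605377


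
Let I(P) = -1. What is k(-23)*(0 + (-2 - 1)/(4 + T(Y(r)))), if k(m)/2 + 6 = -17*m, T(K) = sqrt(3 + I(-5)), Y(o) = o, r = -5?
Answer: -660 + 165*sqrt(2) ≈ -426.65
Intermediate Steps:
T(K) = sqrt(2) (T(K) = sqrt(3 - 1) = sqrt(2))
k(m) = -12 - 34*m (k(m) = -12 + 2*(-17*m) = -12 - 34*m)
k(-23)*(0 + (-2 - 1)/(4 + T(Y(r)))) = (-12 - 34*(-23))*(0 + (-2 - 1)/(4 + sqrt(2))) = (-12 + 782)*(0 - 3/(4 + sqrt(2))) = 770*(-3/(4 + sqrt(2))) = -2310/(4 + sqrt(2))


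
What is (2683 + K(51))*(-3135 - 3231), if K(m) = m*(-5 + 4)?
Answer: -16755312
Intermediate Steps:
K(m) = -m (K(m) = m*(-1) = -m)
(2683 + K(51))*(-3135 - 3231) = (2683 - 1*51)*(-3135 - 3231) = (2683 - 51)*(-6366) = 2632*(-6366) = -16755312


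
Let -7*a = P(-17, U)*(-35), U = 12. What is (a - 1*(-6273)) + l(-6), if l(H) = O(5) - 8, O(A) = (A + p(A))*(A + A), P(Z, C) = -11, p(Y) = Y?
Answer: 6310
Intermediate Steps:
O(A) = 4*A² (O(A) = (A + A)*(A + A) = (2*A)*(2*A) = 4*A²)
a = -55 (a = -(-11)*(-35)/7 = -⅐*385 = -55)
l(H) = 92 (l(H) = 4*5² - 8 = 4*25 - 8 = 100 - 8 = 92)
(a - 1*(-6273)) + l(-6) = (-55 - 1*(-6273)) + 92 = (-55 + 6273) + 92 = 6218 + 92 = 6310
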